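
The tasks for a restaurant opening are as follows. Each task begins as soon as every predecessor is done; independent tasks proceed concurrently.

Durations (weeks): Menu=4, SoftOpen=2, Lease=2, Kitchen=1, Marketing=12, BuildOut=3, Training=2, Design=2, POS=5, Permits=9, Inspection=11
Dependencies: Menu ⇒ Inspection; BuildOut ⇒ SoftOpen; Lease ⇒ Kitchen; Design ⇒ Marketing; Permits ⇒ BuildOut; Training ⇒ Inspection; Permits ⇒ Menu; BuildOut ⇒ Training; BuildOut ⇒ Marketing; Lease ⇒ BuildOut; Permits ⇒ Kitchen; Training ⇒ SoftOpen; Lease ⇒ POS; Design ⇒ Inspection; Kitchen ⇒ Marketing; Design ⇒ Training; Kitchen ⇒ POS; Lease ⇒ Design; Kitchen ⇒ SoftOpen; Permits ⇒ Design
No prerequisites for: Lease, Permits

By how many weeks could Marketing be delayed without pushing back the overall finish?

The longest chain is Permits→BuildOut→Training→Inspection = 9+3+2+11 = 25; overall finish 25 weeks.
Longest path through Marketing: 24 weeks (earliest finish 24, latest finish 25).
So Marketing can slip 25 − 24 = 1 week.

1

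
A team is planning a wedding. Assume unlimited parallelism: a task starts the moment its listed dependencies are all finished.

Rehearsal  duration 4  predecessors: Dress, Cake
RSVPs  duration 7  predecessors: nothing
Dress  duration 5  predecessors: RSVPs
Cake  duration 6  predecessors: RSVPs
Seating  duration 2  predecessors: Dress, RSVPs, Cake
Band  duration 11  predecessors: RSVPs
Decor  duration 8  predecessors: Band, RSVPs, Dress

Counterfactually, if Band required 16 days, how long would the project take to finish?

Critical path before the change: RSVPs→Band→Decor = 7+11+8 = 26 giving 26 days.
Band lies on that path, so at 16 days the path becomes 31 days.
That remains the longest chain; total 31 days.

31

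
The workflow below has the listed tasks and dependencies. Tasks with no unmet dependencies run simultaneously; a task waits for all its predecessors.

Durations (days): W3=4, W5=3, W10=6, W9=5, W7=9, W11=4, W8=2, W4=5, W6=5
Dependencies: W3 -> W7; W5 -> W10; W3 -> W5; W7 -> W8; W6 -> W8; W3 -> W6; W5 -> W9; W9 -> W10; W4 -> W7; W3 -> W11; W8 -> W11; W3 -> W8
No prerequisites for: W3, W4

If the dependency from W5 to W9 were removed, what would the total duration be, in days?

20

With the dependency in place, W4→W7→W8→W11 = 5+9+2+4 = 20 sets the finish at 20 days.
Without W5→W9, W9's earliest start moves from 7 to 0.
New critical path: W4→W7→W8→W11 = 5+9+2+4 = 20 ⇒ 20 days.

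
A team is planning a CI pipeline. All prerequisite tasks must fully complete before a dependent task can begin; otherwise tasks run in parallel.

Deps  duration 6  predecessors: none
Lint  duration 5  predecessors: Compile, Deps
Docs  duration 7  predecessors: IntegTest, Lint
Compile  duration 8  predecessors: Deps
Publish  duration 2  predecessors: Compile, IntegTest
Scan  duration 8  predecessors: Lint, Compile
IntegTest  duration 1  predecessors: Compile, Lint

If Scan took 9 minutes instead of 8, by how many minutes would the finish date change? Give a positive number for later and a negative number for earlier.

1

The binding path is Deps→Compile→Lint→Scan = 6+8+5+8 = 27; finish at 27 minutes.
Scan lies on that path, so at 9 minutes the path becomes 28 minutes.
The critical path is still Deps→Compile→Lint→Scan; finish is now 28 minutes.
Change in finish: 28 − 27 = +1 minutes.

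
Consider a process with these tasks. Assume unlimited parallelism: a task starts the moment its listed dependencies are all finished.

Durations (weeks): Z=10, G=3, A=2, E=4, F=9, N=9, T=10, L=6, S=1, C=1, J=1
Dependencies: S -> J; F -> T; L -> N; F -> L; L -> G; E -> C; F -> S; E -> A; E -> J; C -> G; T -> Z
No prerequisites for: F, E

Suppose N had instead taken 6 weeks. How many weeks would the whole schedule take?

29

The binding path is F→T→Z = 9+10+10 = 29; finish at 29 weeks.
N has 5 weeks of float (longest path through it is 24).
No other chain overtakes it, so the finish is 29 weeks.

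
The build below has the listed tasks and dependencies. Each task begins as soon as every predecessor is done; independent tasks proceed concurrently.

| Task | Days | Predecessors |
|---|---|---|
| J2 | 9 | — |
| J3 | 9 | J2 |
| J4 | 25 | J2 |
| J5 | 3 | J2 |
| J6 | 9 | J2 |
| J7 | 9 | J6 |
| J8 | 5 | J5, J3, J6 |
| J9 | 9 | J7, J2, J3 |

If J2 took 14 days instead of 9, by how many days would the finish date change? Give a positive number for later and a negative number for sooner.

5

Actual critical path: J2→J6→J7→J9 = 9+9+9+9 = 36 ⇒ 36 days.
J2 lies on that path, so at 14 days the path becomes 41 days.
That remains the longest chain; total 41 days.
Change in finish: 41 − 36 = +5 days.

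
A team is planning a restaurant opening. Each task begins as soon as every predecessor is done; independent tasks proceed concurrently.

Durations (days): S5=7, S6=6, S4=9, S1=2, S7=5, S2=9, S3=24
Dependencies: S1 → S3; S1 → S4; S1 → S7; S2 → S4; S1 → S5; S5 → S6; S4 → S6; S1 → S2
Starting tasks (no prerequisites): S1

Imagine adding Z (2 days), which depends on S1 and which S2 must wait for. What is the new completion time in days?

28

Originally the restaurant opening takes 26 days.
With Z inserted, S2 now waits for max(S1, Z).
New critical path: S1→Z→S2→S4→S6 = 2+2+9+9+6 = 28 ⇒ 28 days.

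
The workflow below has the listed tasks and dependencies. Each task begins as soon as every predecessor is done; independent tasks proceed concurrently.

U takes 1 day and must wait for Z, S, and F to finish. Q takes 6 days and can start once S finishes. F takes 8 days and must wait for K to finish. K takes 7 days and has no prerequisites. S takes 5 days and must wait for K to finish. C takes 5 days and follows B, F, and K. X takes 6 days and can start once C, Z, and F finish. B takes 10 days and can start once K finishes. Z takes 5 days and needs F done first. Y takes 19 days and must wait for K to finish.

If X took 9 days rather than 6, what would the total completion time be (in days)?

31

As given, the longest chain is K→B→C→X = 7+10+5+6 = 28, so the finish is 28 days.
X is on the critical path; changing it to 9 makes that path 31 days.
No other chain overtakes it, so the finish is 31 days.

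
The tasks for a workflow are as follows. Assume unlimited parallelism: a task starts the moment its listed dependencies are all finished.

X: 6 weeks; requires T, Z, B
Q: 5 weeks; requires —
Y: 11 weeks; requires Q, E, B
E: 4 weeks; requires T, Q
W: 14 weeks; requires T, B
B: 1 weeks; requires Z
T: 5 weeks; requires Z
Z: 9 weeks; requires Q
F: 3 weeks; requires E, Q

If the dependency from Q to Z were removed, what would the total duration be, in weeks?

Original critical path: Q→Z→T→E→Y = 5+9+5+4+11 = 34 ⇒ 34 weeks.
Without Q→Z, Z's earliest start moves from 5 to 0.
The longest chain is now Z→T→E→Y = 9+5+4+11 = 29, so the project takes 29 weeks.

29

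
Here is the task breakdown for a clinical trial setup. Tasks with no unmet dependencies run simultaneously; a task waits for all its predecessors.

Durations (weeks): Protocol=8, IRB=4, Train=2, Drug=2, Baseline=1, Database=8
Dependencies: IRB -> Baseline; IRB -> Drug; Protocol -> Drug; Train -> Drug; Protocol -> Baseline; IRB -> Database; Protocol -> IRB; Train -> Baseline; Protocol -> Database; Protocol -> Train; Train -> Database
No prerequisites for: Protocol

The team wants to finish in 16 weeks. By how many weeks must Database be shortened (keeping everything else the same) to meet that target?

Current finish: 20 weeks; target: 16.
Database is on every critical path, so each week cut from Database cuts the finish by one (this holds down to a finish of 14).
Need 20 − 16 = 4 weeks off Database → Database becomes 4 weeks, finish becomes 16.

4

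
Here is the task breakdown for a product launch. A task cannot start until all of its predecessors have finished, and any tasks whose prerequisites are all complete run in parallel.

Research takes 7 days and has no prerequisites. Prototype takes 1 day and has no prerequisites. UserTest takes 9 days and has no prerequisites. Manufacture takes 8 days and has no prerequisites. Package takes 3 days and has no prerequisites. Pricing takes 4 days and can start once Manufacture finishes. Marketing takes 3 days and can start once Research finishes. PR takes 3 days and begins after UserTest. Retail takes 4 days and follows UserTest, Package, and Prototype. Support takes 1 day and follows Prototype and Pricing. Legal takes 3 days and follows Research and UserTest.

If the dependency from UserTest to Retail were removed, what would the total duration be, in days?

With the dependency in place, UserTest→Retail = 9+4 = 13 sets the finish at 13 days.
Without UserTest→Retail, Retail's earliest start moves from 9 to 3.
The longest chain is now Manufacture→Pricing→Support = 8+4+1 = 13, so the project takes 13 days.

13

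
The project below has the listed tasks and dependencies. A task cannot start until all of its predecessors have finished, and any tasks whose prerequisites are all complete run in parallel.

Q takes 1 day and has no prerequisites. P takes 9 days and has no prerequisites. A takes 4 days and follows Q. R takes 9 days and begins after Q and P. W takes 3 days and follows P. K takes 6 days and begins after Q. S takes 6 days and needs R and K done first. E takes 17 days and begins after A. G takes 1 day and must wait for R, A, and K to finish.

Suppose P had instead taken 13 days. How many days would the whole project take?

28

Critical path before the change: P→R→S = 9+9+6 = 24 giving 24 days.
P lies on that path, so at 13 days the path becomes 28 days.
No other chain overtakes it, so the finish is 28 days.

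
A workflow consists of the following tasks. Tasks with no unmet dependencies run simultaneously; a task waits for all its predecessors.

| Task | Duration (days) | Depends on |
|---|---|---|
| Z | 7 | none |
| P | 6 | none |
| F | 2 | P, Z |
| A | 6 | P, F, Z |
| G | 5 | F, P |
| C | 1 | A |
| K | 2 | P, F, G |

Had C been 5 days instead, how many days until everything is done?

20

Baseline: Z→F→A→C = 7+2+6+1 = 16 → 16 days.
C is on the critical path; changing it to 5 makes that path 20 days.
That remains the longest chain; total 20 days.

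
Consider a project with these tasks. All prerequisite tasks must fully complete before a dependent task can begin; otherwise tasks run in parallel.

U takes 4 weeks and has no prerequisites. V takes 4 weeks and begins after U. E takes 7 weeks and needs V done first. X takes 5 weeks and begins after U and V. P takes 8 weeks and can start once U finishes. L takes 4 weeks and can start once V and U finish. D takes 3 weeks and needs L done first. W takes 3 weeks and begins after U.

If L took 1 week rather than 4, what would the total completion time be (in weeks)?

The binding path is U→V→L→D = 4+4+4+3 = 15; finish at 15 weeks.
L lies on that path, so at 1 week the path becomes 12 weeks.
The binding chain switches to U→V→E = 4+4+7 = 15; finish 15 weeks.

15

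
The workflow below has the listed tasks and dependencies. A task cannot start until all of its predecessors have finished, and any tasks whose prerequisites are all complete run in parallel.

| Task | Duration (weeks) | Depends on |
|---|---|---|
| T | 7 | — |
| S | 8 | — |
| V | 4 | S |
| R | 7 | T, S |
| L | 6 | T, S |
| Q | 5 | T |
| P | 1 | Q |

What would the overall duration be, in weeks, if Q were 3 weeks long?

The binding path is S→R = 8+7 = 15; finish at 15 weeks.
Q is off the critical path — its longest chain is 13 weeks, giving 2 of slack.
The critical path is still S→R; finish is now 15 weeks.

15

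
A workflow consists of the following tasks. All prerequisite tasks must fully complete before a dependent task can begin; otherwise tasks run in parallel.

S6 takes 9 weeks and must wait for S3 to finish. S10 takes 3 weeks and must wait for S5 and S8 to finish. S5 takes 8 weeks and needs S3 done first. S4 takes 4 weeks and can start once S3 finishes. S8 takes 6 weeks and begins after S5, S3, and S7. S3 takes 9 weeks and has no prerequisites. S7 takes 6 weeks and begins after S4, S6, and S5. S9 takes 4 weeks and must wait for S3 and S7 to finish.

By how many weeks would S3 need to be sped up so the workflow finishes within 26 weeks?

7

Current finish: 33 weeks; target: 26.
S3 is on every critical path, so each week cut from S3 cuts the finish by one (this holds down to a finish of 25).
Need 33 − 26 = 7 weeks off S3 → S3 becomes 2 weeks, finish becomes 26.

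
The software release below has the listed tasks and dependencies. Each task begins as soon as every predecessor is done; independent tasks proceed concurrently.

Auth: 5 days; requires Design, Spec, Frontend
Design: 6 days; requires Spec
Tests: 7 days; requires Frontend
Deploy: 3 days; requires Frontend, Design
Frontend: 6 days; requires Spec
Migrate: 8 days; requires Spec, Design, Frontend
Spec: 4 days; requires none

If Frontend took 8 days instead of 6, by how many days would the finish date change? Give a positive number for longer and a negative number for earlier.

Baseline: Spec→Frontend→Migrate = 4+6+8 = 18 → 18 days.
Since Frontend is critical, the +2 change carries straight to that chain (now 20 days).
No other chain overtakes it, so the finish is 20 days.
Change in finish: 20 − 18 = +2 days.

2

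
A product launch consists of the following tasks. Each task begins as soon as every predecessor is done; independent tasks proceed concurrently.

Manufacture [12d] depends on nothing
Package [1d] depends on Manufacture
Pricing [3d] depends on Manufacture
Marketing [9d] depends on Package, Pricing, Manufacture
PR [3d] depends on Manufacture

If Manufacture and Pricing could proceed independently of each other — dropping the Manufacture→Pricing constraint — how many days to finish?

22

Before: longest chain Manufacture→Pricing→Marketing = 12+3+9 = 24, finish 24.
Without Manufacture→Pricing, Pricing's earliest start moves from 12 to 0.
New critical path: Manufacture→Package→Marketing = 12+1+9 = 22 ⇒ 22 days.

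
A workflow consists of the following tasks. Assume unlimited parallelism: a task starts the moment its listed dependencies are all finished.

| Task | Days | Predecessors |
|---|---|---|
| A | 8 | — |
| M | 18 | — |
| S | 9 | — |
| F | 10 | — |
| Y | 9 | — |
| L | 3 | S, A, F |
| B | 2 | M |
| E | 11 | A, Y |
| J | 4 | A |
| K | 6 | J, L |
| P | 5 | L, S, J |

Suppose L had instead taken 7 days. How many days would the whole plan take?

Actual critical path: M→B = 18+2 = 20 ⇒ 20 days.
The longest path through L is only 19 days, so L has float 1.
New critical path: F→L→K = 10+7+6 = 23 ⇒ 23 days.

23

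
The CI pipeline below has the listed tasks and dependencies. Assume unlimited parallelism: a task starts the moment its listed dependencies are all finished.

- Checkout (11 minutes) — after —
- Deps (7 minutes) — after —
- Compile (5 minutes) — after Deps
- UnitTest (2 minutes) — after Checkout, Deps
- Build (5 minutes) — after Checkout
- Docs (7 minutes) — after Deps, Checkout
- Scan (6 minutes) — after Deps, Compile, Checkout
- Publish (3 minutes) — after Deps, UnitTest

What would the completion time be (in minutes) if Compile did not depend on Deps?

Original critical path: Checkout→Docs = 11+7 = 18 ⇒ 18 minutes.
Without Deps→Compile, Compile's earliest start moves from 7 to 0.
New critical path: Checkout→Docs = 11+7 = 18 ⇒ 18 minutes.

18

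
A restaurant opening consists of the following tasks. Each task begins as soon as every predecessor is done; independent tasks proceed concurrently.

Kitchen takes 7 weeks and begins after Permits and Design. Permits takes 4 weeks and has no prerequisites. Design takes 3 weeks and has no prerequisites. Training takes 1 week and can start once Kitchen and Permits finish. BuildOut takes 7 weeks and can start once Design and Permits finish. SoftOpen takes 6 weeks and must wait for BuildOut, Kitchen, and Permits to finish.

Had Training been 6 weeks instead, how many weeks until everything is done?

17

The binding path is Permits→BuildOut→SoftOpen = 4+7+6 = 17; finish at 17 weeks.
The longest path through Training is only 12 weeks, so Training has float 5.
No other chain overtakes it, so the finish is 17 weeks.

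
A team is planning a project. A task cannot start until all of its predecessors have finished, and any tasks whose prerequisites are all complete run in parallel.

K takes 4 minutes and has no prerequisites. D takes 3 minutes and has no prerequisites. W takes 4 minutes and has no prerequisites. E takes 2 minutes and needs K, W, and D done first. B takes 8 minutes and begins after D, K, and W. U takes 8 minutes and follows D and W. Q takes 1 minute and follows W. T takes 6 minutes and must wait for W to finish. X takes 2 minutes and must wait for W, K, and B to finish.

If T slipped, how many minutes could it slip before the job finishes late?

The longest chain is K→B→X = 4+8+2 = 14; overall finish 14 minutes.
Longest path through T: 10 minutes (earliest finish 10, latest finish 14).
Slack of T = 8 − 4 = 4 minutes.

4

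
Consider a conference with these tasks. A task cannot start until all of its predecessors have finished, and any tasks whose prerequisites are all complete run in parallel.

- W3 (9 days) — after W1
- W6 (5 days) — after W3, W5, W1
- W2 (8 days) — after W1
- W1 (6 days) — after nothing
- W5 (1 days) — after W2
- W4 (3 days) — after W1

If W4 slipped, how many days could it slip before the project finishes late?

Critical path: W1→W2→W5→W6 = 6+8+1+5 = 20, so the finish is 20 days.
The longest chain containing W4 totals 9 days.
Slack of W4 = 17 − 6 = 11 days.

11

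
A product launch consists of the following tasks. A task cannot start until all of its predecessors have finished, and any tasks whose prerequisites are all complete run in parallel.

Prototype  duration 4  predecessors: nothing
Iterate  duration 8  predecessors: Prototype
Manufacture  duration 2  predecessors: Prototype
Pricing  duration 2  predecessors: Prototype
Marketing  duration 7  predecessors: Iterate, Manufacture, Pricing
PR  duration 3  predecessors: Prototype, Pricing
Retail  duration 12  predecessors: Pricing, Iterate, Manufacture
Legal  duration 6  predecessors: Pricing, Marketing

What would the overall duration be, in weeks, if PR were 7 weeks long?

As given, the longest chain is Prototype→Iterate→Marketing→Legal = 4+8+7+6 = 25, so the finish is 25 weeks.
PR is off the critical path — its longest chain is 9 weeks, giving 16 of slack.
The critical path is still Prototype→Iterate→Marketing→Legal; finish is now 25 weeks.

25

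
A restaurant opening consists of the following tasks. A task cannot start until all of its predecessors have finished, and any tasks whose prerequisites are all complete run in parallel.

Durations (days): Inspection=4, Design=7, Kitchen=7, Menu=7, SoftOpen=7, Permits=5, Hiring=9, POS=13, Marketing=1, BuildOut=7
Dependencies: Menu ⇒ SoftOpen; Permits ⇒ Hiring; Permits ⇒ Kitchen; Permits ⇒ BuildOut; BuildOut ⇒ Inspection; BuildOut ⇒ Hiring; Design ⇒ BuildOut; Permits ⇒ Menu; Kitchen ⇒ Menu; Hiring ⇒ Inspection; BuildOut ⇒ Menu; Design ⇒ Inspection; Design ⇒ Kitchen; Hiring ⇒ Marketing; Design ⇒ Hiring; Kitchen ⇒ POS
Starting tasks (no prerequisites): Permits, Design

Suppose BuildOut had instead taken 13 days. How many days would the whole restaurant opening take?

34

Actual critical path: Design→BuildOut→Menu→SoftOpen = 7+7+7+7 = 28 ⇒ 28 days.
Since BuildOut is critical, the +6 change carries straight to that chain (now 34 days).
No other chain overtakes it, so the finish is 34 days.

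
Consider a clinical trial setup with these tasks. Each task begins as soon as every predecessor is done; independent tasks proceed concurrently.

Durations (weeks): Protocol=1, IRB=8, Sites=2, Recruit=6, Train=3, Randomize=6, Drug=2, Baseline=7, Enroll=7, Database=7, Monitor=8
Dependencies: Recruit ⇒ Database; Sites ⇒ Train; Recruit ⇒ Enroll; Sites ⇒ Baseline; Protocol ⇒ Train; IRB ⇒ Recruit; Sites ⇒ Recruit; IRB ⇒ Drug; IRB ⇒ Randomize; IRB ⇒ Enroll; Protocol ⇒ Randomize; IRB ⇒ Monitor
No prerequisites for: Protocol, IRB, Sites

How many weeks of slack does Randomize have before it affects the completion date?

7

The longest chain is IRB→Recruit→Enroll = 8+6+7 = 21; overall finish 21 weeks.
Randomize finishes as early as 14 and must finish by 21.
So Randomize can slip 21 − 14 = 7 weeks.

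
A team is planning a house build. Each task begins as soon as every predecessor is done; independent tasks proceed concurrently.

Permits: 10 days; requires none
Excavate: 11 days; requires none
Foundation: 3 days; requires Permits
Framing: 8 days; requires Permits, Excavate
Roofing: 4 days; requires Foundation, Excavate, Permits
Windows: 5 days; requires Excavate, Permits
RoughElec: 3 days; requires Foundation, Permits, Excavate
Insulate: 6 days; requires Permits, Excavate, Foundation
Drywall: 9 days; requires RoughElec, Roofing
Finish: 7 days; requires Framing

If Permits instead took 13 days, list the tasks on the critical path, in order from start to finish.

The binding path is Permits→Foundation→Roofing→Drywall = 10+3+4+9 = 26; finish at 26 days.
Since Permits is critical, the +3 change carries straight to that chain (now 29 days).
No other chain overtakes it, so the finish is 29 days.

Permits, Foundation, Roofing, Drywall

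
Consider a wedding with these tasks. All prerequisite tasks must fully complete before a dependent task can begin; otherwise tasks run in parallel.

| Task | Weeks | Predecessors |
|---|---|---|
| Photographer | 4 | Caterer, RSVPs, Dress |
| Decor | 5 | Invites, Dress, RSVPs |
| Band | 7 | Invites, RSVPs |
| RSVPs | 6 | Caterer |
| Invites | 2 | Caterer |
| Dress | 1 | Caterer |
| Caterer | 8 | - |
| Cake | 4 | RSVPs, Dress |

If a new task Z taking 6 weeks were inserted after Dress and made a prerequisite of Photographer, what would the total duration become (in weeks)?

Originally the wedding takes 21 weeks.
With Z inserted, Photographer now waits for max(Caterer, RSVPs, Dress, Z).
New critical path: Caterer→RSVPs→Band = 8+6+7 = 21 ⇒ 21 weeks.

21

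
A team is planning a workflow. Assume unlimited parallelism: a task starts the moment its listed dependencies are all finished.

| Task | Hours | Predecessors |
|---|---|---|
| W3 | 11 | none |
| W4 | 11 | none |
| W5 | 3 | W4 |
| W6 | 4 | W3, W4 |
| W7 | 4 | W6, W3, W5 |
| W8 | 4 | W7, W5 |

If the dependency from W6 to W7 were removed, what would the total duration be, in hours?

Before: longest chain W3→W6→W7→W8 = 11+4+4+4 = 23, finish 23.
Without W6→W7, W7's earliest start moves from 15 to 14.
After: W4→W5→W7→W8 = 11+3+4+4 = 22 → 22 hours.

22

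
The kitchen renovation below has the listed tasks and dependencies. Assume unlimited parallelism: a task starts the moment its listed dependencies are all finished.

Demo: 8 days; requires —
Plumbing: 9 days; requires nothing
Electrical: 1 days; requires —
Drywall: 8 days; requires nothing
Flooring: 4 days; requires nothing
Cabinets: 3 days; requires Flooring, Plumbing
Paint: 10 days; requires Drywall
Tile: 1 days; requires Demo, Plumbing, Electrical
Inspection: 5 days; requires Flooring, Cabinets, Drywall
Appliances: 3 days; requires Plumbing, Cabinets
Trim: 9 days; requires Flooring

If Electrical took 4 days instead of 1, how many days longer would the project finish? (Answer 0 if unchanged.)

Baseline: Drywall→Paint = 8+10 = 18 → 18 days.
The longest path through Electrical is only 2 days, so Electrical has float 16.
The critical path is still Drywall→Paint; finish is now 18 days.
Change in finish: 18 − 18 = +0 days.

0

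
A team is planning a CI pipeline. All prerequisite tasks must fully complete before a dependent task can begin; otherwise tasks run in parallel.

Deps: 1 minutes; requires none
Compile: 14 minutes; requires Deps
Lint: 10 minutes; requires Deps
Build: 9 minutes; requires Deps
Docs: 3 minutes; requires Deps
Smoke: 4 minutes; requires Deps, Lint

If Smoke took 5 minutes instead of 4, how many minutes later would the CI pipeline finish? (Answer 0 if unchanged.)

1

Actual critical path: Deps→Lint→Smoke = 1+10+4 = 15 ⇒ 15 minutes.
Smoke is on the critical path; changing it to 5 makes that path 16 minutes.
No other chain overtakes it, so the finish is 16 minutes.
Change in finish: 16 − 15 = +1 minutes.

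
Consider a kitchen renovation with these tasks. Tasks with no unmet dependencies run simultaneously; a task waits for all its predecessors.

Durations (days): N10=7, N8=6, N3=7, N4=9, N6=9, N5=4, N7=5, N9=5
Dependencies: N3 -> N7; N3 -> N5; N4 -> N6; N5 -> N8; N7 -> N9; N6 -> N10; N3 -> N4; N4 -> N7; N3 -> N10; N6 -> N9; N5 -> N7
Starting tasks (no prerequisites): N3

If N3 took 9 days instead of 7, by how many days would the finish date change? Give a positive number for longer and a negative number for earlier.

Baseline: N3→N4→N6→N10 = 7+9+9+7 = 32 → 32 days.
N3 lies on that path, so at 9 days the path becomes 34 days.
No other chain overtakes it, so the finish is 34 days.
Change in finish: 34 − 32 = +2 days.

2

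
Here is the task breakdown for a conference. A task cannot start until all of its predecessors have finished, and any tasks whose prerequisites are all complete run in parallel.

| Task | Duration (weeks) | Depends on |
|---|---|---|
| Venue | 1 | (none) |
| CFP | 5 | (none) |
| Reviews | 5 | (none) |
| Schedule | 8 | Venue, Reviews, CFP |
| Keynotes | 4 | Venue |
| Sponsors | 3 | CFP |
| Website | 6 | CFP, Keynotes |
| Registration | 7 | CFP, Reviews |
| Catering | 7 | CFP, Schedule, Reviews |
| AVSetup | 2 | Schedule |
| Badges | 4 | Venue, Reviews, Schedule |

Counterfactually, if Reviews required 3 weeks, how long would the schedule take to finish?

20

As given, the longest chain is Reviews→Schedule→Catering = 5+8+7 = 20, so the finish is 20 weeks.
Reviews is on the critical path; changing it to 3 makes that path 18 weeks.
Now CFP→Schedule→Catering = 5+8+7 = 20 is longest, so the finish becomes 20 weeks.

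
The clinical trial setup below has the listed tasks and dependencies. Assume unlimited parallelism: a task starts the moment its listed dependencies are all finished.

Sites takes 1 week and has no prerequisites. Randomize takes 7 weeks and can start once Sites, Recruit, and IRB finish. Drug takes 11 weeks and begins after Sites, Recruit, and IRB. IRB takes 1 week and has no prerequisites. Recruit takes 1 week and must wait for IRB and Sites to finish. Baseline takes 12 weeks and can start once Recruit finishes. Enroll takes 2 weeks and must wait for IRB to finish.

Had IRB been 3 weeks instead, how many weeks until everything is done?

16

As given, the longest chain is IRB→Recruit→Baseline = 1+1+12 = 14, so the finish is 14 weeks.
IRB is on the critical path; changing it to 3 makes that path 16 weeks.
The critical path is still IRB→Recruit→Baseline; finish is now 16 weeks.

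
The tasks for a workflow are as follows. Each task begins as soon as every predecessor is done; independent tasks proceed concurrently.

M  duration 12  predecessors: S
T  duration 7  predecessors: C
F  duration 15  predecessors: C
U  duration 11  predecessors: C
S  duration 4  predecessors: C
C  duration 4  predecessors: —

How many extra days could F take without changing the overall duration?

1

C→S→M = 4+4+12 = 20 sets the makespan at 20 days.
The longest chain containing F totals 19 days.
So F can slip 20 − 19 = 1 day.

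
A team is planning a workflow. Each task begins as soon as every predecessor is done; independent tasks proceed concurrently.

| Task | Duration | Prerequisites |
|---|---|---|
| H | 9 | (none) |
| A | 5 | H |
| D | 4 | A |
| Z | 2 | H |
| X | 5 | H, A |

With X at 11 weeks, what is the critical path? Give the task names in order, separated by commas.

Baseline: H→A→X = 9+5+5 = 19 → 19 weeks.
X is on the critical path; changing it to 11 makes that path 25 weeks.
That remains the longest chain; total 25 weeks.

H, A, X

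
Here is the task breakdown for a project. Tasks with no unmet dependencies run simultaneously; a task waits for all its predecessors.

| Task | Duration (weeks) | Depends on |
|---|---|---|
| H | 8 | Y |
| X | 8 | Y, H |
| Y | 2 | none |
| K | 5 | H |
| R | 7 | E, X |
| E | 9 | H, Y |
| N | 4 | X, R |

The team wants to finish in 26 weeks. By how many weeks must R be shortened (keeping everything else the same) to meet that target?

4

Current finish: 30 weeks; target: 26.
R is on every critical path, so each week cut from R cuts the finish by one (this holds down to a finish of 24).
Need 30 − 26 = 4 weeks off R → R becomes 3 weeks, finish becomes 26.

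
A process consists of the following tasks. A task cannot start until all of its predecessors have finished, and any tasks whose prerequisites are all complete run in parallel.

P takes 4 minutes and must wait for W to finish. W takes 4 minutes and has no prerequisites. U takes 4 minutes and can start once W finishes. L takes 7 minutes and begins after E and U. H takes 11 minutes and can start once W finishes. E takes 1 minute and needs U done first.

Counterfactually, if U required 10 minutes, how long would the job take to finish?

As given, the longest chain is W→U→E→L = 4+4+1+7 = 16, so the finish is 16 minutes.
Since U is critical, the +6 change carries straight to that chain (now 22 minutes).
That remains the longest chain; total 22 minutes.

22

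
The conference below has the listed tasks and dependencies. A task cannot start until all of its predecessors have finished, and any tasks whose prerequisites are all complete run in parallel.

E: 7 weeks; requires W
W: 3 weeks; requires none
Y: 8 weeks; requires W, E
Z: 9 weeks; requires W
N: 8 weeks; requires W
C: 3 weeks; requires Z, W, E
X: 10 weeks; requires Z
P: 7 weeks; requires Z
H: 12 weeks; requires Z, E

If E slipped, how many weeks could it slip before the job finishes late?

Critical path: W→Z→H = 3+9+12 = 24, so the finish is 24 weeks.
E finishes as early as 10 and must finish by 12.
Slack of E = 5 − 3 = 2 weeks.

2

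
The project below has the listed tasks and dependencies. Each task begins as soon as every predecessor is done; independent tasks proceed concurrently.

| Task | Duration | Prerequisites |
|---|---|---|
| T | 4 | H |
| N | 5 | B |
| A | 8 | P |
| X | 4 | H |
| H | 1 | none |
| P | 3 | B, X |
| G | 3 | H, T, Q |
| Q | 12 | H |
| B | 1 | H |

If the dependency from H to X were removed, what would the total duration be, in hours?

16

With the dependency in place, H→Q→G = 1+12+3 = 16 sets the finish at 16 hours.
Without H→X, X's earliest start moves from 1 to 0.
The longest chain is now H→Q→G = 1+12+3 = 16, so the project takes 16 hours.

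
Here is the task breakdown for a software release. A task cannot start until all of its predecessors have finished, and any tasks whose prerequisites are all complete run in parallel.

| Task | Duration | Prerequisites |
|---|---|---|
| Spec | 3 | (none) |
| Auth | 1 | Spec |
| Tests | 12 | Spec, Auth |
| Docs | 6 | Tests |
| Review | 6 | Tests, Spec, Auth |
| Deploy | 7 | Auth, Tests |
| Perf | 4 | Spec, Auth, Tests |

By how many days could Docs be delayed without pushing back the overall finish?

1

The longest chain is Spec→Auth→Tests→Deploy = 3+1+12+7 = 23; overall finish 23 days.
Longest path through Docs: 22 days (earliest finish 22, latest finish 23).
Slack of Docs = 17 − 16 = 1 day.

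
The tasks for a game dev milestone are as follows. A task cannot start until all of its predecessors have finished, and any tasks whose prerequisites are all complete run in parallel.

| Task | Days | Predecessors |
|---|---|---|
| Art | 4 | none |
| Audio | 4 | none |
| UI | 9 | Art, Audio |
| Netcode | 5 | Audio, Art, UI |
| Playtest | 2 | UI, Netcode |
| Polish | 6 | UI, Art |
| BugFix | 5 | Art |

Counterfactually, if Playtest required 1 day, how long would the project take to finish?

The binding path is Art→UI→Netcode→Playtest = 4+9+5+2 = 20; finish at 20 days.
Since Playtest is critical, the -1 change carries straight to that chain (now 19 days).
That remains the longest chain; total 19 days.

19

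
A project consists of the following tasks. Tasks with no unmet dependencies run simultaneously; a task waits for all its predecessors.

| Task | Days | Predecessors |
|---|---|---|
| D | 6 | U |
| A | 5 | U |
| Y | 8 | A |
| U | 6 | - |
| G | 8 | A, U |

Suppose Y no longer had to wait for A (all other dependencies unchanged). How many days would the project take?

19

Before: longest chain U→A→G = 6+5+8 = 19, finish 19.
Without A→Y, Y's earliest start moves from 11 to 0.
After: U→A→G = 6+5+8 = 19 → 19 days.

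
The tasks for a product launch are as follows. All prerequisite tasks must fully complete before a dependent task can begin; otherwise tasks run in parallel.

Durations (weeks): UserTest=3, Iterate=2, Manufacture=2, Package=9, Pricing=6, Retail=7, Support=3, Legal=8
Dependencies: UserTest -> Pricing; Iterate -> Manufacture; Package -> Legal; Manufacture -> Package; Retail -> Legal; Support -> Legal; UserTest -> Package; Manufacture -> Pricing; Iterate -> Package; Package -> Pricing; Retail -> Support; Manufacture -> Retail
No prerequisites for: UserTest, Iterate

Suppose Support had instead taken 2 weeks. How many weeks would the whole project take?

21

Actual critical path: Iterate→Manufacture→Retail→Support→Legal = 2+2+7+3+8 = 22 ⇒ 22 weeks.
Support lies on that path, so at 2 weeks the path becomes 21 weeks.
The binding chain switches to Iterate→Manufacture→Package→Legal = 2+2+9+8 = 21; finish 21 weeks.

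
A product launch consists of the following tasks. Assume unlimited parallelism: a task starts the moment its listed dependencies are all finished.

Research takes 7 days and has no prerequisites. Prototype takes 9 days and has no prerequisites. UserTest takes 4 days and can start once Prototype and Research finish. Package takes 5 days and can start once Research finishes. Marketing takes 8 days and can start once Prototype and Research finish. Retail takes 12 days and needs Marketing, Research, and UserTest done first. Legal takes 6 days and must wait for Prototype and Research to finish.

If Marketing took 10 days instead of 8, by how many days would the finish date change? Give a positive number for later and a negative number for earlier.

Actual critical path: Prototype→Marketing→Retail = 9+8+12 = 29 ⇒ 29 days.
Since Marketing is critical, the +2 change carries straight to that chain (now 31 days).
The critical path is still Prototype→Marketing→Retail; finish is now 31 days.
Change in finish: 31 − 29 = +2 days.

2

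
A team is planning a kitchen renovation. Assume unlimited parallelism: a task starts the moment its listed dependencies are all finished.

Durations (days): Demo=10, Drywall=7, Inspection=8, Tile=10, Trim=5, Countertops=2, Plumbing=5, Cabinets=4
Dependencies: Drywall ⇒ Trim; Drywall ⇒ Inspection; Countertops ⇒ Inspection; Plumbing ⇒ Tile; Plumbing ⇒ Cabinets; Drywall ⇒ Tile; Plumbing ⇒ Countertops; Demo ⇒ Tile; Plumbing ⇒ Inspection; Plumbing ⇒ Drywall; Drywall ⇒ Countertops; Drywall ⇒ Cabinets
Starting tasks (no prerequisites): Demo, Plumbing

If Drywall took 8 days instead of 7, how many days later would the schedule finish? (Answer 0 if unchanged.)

Actual critical path: Plumbing→Drywall→Countertops→Inspection = 5+7+2+8 = 22 ⇒ 22 days.
Since Drywall is critical, the +1 change carries straight to that chain (now 23 days).
No other chain overtakes it, so the finish is 23 days.
Change in finish: 23 − 22 = +1 days.

1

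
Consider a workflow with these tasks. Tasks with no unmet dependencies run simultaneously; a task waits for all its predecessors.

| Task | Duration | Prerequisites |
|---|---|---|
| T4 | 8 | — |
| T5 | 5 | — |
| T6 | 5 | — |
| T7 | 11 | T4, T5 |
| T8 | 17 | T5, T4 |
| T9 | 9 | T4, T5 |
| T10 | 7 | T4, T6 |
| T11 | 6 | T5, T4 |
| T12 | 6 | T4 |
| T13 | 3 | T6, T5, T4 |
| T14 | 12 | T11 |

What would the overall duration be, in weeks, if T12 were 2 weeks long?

Critical path before the change: T4→T11→T14 = 8+6+12 = 26 giving 26 weeks.
T12 is off the critical path — its longest chain is 14 weeks, giving 12 of slack.
That remains the longest chain; total 26 weeks.

26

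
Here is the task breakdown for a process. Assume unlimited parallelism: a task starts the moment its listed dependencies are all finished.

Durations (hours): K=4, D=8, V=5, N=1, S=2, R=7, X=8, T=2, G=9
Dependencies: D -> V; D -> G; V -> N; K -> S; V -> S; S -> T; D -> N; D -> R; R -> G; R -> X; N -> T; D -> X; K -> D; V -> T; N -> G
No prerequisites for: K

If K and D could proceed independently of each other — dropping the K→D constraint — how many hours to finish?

With the dependency in place, K→D→R→G = 4+8+7+9 = 28 sets the finish at 28 hours.
Without K→D, D's earliest start moves from 4 to 0.
After: D→R→G = 8+7+9 = 24 → 24 hours.

24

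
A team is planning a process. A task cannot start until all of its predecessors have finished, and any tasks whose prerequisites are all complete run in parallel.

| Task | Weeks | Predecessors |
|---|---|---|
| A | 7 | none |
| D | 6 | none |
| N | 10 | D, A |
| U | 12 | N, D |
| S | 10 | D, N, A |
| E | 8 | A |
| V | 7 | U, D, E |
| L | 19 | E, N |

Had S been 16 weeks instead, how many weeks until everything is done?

36

Baseline: A→N→U→V = 7+10+12+7 = 36 → 36 weeks.
S has 9 weeks of float (longest path through it is 27).
No other chain overtakes it, so the finish is 36 weeks.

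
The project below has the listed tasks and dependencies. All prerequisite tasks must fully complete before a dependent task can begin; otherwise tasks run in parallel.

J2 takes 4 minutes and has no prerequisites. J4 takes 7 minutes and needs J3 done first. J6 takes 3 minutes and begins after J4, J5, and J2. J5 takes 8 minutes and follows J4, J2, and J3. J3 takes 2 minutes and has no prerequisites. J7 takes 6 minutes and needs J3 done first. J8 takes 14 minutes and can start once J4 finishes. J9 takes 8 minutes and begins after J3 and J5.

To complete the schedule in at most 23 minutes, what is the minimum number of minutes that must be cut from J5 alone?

Current finish: 25 minutes; target: 23.
J5 is on every critical path, so each minute cut from J5 cuts the finish by one (this holds down to a finish of 23).
Need 25 − 23 = 2 minutes off J5 → J5 becomes 6 minutes, finish becomes 23.

2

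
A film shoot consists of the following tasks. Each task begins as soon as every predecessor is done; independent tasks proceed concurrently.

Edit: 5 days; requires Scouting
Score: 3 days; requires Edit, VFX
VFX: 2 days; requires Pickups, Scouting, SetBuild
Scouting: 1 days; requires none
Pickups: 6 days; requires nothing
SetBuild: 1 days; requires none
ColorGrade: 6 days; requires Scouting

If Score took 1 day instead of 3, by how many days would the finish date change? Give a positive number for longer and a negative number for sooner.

Critical path before the change: Pickups→VFX→Score = 6+2+3 = 11 giving 11 days.
Score lies on that path, so at 1 day the path becomes 9 days.
The critical path is still Pickups→VFX→Score; finish is now 9 days.
Change in finish: 9 − 11 = -2 days.

-2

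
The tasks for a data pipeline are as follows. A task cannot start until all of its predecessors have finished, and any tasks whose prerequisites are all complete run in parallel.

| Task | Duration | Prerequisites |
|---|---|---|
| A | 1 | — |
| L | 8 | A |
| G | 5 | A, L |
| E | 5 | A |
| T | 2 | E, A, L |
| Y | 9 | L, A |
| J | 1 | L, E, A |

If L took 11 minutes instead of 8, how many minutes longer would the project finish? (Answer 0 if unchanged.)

3

The binding path is A→L→Y = 1+8+9 = 18; finish at 18 minutes.
L lies on that path, so at 11 minutes the path becomes 21 minutes.
No other chain overtakes it, so the finish is 21 minutes.
Change in finish: 21 − 18 = +3 minutes.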